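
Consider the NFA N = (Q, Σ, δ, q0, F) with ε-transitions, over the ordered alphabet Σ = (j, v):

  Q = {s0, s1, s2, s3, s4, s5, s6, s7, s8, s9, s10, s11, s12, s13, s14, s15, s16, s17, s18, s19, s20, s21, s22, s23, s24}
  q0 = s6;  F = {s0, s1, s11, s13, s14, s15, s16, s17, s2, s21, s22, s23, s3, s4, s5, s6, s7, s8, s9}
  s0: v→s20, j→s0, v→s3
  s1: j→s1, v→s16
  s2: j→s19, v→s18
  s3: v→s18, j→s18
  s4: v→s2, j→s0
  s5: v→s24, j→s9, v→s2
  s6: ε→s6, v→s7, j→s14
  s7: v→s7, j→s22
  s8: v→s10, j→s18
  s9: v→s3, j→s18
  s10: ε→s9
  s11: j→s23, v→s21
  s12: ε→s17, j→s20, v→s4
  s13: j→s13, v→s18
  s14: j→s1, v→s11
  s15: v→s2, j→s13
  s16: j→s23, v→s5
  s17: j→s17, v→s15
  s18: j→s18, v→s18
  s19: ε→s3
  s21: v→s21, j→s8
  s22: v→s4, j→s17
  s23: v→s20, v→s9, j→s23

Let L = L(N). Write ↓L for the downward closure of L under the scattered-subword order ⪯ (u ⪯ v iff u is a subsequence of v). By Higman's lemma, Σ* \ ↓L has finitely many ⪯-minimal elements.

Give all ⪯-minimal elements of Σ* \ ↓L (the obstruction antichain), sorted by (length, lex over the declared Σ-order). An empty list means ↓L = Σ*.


|Q|=25, |F|=19, |δ|=49 (4 ε).
min D↑ (20 st, q0=0, F={17}): 0:j→1,v→2 1:j→3,v→4 2:j→5,v→2 3:j→3,v→6 4:j→7,v→8 5:j→9,v→10 6:j→7,v→11 7:j→7,v→12 8:j→13,v→8 9:j→9,v→14 10:j→15,v→16 11:j→12,v→16 12:j→17,v→18 13:j→17,v→12 14:j→19,v→16 15:j→15,v→18 16:j→18,v→17 17:j→17,v→17 18:j→17,v→17 19:j→19,v→17.
'jvjvj': |S_i|=[24, 22, 18, 10, 5, 1] end={s18} — reject; 5/5 single-dels accept.
'jvvjj': N↓-sim [24, 22, 18, 11, 6, 1] end={s18} ∉↓L; 5/5 del acc.
'vjvvv': N↓-sim [24, 21, 15, 11, 5, 1] end={s18} rej; 5/5 del acc.
'jjvvvv': N↓-sim [24, 22, 17, 13, 8, 5, 1] end={s18} rej; 6/6 del acc.
'vjjvjv': N↓-sim [24, 21, 15, 11, 8, 4, 1] end={s18} rej; 6/6 single-dels accept.
5 obstructions.

min(Σ*\↓L) = [jvjvj, jvvjj, vjvvv, jjvvvv, vjjvjv].


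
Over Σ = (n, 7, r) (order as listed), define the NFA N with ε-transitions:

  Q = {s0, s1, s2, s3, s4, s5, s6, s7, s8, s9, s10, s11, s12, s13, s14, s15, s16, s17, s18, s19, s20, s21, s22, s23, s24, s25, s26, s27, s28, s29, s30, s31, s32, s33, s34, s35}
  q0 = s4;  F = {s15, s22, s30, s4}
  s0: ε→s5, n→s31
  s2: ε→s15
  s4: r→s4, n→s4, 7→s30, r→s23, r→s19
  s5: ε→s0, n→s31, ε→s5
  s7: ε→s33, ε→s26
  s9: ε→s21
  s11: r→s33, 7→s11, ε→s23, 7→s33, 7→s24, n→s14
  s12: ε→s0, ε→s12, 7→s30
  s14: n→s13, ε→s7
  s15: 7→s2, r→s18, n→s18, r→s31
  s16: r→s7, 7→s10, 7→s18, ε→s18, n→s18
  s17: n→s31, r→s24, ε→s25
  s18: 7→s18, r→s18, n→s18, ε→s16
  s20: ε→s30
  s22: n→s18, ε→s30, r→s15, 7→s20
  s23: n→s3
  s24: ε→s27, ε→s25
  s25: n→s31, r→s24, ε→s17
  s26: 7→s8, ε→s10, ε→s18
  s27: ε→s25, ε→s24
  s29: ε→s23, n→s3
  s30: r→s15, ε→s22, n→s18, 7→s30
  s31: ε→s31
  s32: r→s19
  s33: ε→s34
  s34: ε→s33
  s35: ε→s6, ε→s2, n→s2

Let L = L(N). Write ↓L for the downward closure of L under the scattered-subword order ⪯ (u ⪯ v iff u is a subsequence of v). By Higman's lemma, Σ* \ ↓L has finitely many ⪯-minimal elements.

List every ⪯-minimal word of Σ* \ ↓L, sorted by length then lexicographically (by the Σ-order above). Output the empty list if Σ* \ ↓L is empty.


|Q|=36, |F|=4, |δ|=70 (30 ε).
min D↑ (4 st, q0=0, F={2}): 0:n→0,7→1,r→0 1:n→2,7→1,r→3 2:n→2,7→2,r→2 3:n→2,7→3,r→2 (ε-aug+det+¬).
'7n': |S_i|=[18, 14, 8] end={s10,s16,s18,s26,s33,s34,s7,s8} rej; 2/2 del acc.
'7rr': |S_i|=[18, 14, 11, 9] end={s10,s16,s18,s26,s31,s33,s34,s7,s8} ∉↓L; 3/3 deletions ∈↓L.
2 minimals (antichain).

min(Σ*\↓L) = [7n, 7rr].


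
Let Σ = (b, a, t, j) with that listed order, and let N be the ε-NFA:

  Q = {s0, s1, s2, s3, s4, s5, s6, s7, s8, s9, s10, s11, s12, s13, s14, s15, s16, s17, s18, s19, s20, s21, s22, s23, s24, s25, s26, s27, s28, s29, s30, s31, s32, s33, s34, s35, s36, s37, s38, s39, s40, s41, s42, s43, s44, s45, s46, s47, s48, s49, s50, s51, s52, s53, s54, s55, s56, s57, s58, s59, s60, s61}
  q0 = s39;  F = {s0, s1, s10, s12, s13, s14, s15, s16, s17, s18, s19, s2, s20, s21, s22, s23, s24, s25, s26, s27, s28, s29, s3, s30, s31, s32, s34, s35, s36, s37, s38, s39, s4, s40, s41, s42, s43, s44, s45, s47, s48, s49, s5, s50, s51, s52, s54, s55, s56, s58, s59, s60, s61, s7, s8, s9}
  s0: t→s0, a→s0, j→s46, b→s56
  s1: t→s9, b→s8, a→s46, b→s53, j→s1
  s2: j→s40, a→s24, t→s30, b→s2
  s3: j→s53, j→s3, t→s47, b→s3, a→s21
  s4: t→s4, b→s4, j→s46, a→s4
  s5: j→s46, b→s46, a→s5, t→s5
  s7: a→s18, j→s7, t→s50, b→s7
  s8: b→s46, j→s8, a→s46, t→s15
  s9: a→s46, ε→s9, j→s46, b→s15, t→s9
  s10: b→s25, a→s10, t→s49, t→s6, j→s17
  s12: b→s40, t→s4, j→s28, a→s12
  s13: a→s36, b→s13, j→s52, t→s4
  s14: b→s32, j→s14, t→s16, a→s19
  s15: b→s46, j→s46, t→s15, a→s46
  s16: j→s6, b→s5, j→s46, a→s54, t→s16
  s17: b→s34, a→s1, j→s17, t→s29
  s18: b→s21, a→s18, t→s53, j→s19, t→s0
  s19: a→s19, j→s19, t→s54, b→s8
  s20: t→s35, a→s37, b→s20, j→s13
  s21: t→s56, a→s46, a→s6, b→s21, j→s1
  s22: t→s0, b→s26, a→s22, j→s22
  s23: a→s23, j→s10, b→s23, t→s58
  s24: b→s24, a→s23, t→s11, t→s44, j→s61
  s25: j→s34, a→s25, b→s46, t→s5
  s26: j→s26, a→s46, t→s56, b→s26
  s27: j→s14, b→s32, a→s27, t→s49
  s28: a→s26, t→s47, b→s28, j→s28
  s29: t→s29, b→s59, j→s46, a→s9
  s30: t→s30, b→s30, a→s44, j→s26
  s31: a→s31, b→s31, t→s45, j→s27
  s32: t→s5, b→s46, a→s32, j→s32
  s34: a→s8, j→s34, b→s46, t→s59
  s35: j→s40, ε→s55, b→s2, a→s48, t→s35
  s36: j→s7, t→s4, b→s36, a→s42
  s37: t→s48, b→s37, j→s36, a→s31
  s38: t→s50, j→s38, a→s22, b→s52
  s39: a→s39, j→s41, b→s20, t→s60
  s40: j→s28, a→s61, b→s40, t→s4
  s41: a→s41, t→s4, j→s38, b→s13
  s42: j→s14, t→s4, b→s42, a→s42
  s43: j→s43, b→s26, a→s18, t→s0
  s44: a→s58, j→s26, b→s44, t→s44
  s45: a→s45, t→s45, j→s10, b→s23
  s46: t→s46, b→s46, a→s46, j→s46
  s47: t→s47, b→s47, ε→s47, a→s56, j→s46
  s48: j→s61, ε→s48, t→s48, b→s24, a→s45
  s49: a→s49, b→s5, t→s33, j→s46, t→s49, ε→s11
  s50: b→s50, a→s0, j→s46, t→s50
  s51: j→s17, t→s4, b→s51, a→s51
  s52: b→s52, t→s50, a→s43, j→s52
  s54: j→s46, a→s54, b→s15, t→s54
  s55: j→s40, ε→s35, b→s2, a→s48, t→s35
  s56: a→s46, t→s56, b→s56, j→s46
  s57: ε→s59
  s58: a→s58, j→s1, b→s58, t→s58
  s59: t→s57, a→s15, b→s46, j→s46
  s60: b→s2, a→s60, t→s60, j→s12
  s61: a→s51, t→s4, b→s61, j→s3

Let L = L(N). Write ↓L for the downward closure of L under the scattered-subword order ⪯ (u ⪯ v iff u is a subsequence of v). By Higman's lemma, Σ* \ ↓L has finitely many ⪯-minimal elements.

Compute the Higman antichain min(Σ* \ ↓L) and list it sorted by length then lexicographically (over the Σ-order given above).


|Q|=62, |F|=56, |δ|=243 (7 ε).
min D↑ (56 st, q0=0, F={19}): 0:b→1,a→0,t→2,j→3 1:b→1,a→4,t→5,j→6 2:b→7,a→2,t→2,j→8 3:b→6,a→3,t→9,j→10 4:b→4,a→11,t→12,j→13 5:b→7,a→12,t→5,j→14 6:b→6,a→13,t→9,j→15 7:b→7,a→16,t→17,j→14 8:b→14,a→8,t→9,j→18 9:b→9,a→9,t→9,j→19 10:b→15,a→20,t→21,j→10 11:b→11,a→11,t→22,j→23 12:b→16,a→22,t→12,j→24 13:b→13,a→25,t→9,j→26 14:b→14,a→24,t→9,j→18 15:b→15,a→27,t→21,j→15 16:b→16,a→28,t→29,j→24 17:b→17,a→29,t→17,j→30 18:b→18,a→30,t→31,j→18 19:b→19,a→19,t→19,j→19 20:b→30,a→20,t→32,j→20 21:b→21,a→32,t→21,j→19 22:b→28,a→22,t→22,j→33 23:b→34,a→23,t→35,j→36 24:b→24,a→37,t→9,j→38 25:b→25,a→25,t→9,j→36 26:b→26,a→39,t→21,j→26 27:b→30,a→39,t→32,j→27 28:b→28,a→28,t→40,j→33 29:b→29,a→40,t→29,j→30 30:b→30,a→19,t→41,j→30 31:b→31,a→41,t→31,j→19 32:b→41,a→32,t→32,j→19 33:b→42,a→33,t→35,j→43 34:b→19,a→34,t→44,j→34 35:b→44,a→35,t→35,j→19 36:b→34,a→45,t→46,j→36 37:b→37,a→37,t→9,j→43 38:b→38,a→47,t→31,j→38 39:b→47,a→39,t→32,j→45 40:b→40,a→40,t→40,j→48 41:b→41,a→19,t→41,j→19 42:b→19,a→42,t→44,j→49 43:b→49,a→48,t→50,j→43 44:b→19,a→44,t→44,j→19 45:b→51,a→45,t→52,j→45 46:b→44,a→52,t→46,j→19 47:b→47,a→19,t→41,j→48 48:b→51,a→19,t→53,j→48 49:b→19,a→51,t→54,j→49 50:b→54,a→53,t→50,j→19 51:b→19,a→19,t→55,j→51 52:b→55,a→52,t→52,j→19 53:b→55,a→19,t→53,j→19 54:b→19,a→55,t→54,j→19 55:b→19,a→19,t→55,j→19 (ε-aug+det+¬).
'jtj': run [62, 47, 19, 2] end={s46,s6} rej; 3/3 del acc.
'tbtja': |S_i|=[62, 44, 36, 23, 8, 1] end={s46} ∉↓L; 5/5 del acc.
'tjjaa': run [62, 44, 29, 18, 10, 2] end={s46,s6} — reject; 5/5 single-dels accept.
'jjaba': run [62, 47, 32, 18, 10, 2] end={s46,s6} rej; 5/5 deletions ∈↓L.
'baajbb': N↓-sim [62, 56, 47, 35, 24, 10, 1] end={s46} rej; 6/6 single-dels accept.
5 words, ⪯-incomp.

min(Σ*\↓L) = [jtj, tbtja, tjjaa, jjaba, baajbb].


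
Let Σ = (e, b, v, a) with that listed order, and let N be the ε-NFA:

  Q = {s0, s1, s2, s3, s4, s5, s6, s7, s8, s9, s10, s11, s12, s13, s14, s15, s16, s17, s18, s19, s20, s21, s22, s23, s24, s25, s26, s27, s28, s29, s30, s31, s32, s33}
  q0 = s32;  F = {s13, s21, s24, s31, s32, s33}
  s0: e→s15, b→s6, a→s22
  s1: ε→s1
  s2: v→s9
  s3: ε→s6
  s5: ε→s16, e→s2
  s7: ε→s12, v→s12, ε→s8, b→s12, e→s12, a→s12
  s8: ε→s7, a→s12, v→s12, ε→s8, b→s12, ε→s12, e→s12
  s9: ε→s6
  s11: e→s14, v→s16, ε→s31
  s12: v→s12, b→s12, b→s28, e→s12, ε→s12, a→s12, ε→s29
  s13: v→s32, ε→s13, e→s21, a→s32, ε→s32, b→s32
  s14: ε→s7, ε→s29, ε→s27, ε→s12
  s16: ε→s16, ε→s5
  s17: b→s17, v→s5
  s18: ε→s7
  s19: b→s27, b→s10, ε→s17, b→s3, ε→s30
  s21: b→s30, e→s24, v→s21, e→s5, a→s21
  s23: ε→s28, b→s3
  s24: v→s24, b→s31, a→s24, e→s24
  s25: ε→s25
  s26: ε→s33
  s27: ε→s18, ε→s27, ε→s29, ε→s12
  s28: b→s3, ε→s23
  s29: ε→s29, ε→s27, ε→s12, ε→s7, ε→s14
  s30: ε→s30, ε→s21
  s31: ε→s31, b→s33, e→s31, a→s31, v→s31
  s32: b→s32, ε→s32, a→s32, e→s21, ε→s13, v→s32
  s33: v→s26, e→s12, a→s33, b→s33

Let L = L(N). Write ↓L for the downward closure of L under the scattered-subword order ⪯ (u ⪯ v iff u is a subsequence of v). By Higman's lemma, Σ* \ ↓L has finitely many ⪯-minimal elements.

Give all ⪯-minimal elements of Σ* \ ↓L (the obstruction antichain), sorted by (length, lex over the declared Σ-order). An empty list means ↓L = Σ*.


A = [eebbe].

|Q|=34, |F|=6, |δ|=93 (41 ε).
min D↑ (6 st, q0=0, F={5}): 0:e→1,b→0,v→0,a→0 1:e→2,b→1,v→1,a→1 2:e→2,b→3,v→2,a→2 3:e→3,b→4,v→3,a→3 4:e→5,b→4,v→4,a→4 5:e→5,b→5,v→5,a→5 [Hopcroft].
'eebbe': |S_i|=[23, 21, 19, 14, 13, 11] end={s12,s14,s18,s23,s27,s28,s29,s3,s6,s7,s8} rej; 5/5 del acc.
1 obstructions.


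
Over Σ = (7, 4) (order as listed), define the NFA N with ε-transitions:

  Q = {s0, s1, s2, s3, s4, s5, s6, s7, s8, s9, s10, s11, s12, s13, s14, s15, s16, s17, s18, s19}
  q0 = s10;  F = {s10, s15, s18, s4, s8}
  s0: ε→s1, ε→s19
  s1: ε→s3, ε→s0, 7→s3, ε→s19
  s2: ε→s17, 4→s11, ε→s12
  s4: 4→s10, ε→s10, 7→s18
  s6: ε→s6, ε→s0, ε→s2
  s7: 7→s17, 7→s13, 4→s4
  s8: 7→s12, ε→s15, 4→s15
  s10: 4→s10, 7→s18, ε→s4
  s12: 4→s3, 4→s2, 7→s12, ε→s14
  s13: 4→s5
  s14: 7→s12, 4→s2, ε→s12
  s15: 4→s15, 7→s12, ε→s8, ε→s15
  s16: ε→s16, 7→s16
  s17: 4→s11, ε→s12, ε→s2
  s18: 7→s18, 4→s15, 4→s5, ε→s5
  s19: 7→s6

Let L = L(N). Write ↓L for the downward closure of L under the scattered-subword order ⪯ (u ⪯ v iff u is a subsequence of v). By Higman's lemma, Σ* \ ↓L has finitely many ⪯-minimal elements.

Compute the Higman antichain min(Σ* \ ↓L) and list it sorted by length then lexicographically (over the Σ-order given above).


|Q|=20, |F|=5, |δ|=46 (21 ε).
min D↑ (4 st, q0=0, F={3}): 0:7→1,4→0 1:7→1,4→2 2:7→3,4→2 3:7→3,4→3.
'747': |S_i|=[12, 10, 9, 6] end={s11,s12,s14,s17,s2,s3} — reject; 3/3 single-dels accept.
1 minimals (antichain).

Antichain: [747].


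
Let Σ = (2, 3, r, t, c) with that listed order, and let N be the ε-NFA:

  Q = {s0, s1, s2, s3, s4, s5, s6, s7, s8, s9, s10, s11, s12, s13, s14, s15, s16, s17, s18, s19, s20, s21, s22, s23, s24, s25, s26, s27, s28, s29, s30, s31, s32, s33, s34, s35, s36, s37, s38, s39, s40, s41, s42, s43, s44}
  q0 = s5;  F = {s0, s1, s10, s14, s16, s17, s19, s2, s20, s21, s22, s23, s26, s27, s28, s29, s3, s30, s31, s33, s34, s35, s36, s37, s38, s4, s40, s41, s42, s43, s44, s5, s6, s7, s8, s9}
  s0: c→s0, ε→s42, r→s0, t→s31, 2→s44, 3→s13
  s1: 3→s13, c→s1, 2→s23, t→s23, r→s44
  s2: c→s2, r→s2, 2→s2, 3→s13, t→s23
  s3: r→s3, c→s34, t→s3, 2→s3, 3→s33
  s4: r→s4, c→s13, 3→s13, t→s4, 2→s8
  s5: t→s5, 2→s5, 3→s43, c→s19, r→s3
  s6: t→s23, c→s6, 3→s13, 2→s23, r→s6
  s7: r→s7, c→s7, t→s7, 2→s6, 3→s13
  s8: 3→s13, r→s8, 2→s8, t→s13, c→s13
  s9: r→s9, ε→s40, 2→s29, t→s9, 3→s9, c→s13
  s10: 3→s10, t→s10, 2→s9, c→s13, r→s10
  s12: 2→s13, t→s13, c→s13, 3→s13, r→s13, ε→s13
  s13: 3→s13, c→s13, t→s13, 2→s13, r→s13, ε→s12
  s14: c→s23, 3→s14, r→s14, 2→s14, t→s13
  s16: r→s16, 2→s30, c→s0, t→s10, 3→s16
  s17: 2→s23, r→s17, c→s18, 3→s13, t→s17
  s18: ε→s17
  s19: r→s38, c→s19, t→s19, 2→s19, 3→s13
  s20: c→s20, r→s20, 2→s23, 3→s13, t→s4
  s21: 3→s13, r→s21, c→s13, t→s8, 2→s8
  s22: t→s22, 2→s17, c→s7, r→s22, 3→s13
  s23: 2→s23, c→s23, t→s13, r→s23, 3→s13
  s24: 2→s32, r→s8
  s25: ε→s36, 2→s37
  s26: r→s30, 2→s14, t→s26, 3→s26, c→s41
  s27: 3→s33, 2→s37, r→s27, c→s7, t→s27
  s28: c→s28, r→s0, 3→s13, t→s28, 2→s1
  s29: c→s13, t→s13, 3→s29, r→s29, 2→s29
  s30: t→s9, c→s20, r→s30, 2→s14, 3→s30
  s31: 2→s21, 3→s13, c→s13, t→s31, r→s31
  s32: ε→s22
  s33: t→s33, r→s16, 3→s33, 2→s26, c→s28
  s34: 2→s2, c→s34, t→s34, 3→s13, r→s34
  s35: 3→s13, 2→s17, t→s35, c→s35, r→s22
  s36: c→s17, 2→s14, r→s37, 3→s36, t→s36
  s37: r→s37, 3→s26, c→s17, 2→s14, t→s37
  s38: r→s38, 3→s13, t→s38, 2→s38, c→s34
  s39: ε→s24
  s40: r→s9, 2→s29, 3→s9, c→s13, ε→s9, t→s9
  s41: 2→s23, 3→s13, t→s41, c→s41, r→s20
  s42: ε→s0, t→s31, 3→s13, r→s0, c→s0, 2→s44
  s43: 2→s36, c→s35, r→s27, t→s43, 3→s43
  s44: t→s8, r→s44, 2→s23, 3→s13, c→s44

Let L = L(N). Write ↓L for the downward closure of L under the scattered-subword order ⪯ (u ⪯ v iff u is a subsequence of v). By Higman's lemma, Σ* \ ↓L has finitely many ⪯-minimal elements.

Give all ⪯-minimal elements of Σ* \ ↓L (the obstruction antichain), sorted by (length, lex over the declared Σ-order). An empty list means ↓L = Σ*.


Antichain: [c3, 322t, r3rtc, rc2tt].

|Q|=45, |F|=36, |δ|=203 (10 ε).
min D↑ (35 st, q0=0, F={9}): 0:2→0,3→1,r→2,t→0,c→3 1:2→4,3→1,r→5,t→1,c→6 2:2→2,3→7,r→2,t→2,c→8 3:2→3,3→9,r→10,t→3,c→3 4:2→11,3→4,r→12,t→4,c→13 5:2→12,3→7,r→5,t→5,c→14 6:2→13,3→9,r→15,t→6,c→6 7:2→16,3→7,r→17,t→7,c→18 8:2→19,3→9,r→8,t→8,c→8 9:2→9,3→9,r→9,t→9,c→9 10:2→10,3→9,r→10,t→10,c→8 11:2→11,3→11,r→11,t→9,c→20 12:2→11,3→16,r→12,t→12,c→13 13:2→20,3→9,r→13,t→13,c→13 14:2→21,3→9,r→14,t→14,c→14 15:2→13,3→9,r→15,t→15,c→14 16:2→11,3→16,r→22,t→16,c→23 17:2→22,3→17,r→17,t→24,c→25 18:2→26,3→9,r→25,t→18,c→18 19:2→19,3→9,r→19,t→20,c→19 20:2→20,3→9,r→20,t→9,c→20 21:2→20,3→9,r→21,t→20,c→21 22:2→11,3→22,r→22,t→27,c→28 23:2→20,3→9,r→28,t→23,c→23 24:2→27,3→24,r→24,t→24,c→9 25:2→29,3→9,r→25,t→30,c→25 26:2→20,3→9,r→29,t→20,c→26 27:2→31,3→27,r→27,t→27,c→9 28:2→20,3→9,r→28,t→32,c→28 29:2→20,3→9,r→29,t→33,c→29 30:2→34,3→9,r→30,t→30,c→9 31:2→31,3→31,r→31,t→9,c→9 32:2→33,3→9,r→32,t→32,c→9 33:2→33,3→9,r→33,t→9,c→9 34:2→33,3→9,r→34,t→33,c→9.
'c3': run [39, 24, 2] end={s12,s13} — reject; 2/2 single-dels accept.
'322t': N↓-sim [39, 33, 21, 6, 2] end={s12,s13} ∉↓L; 4/4 single-dels accept.
'r3rtc': run [39, 34, 23, 18, 10, 2] end={s12,s13} — reject; 5/5 del acc.
'rc2tt': N↓-sim [39, 34, 20, 9, 4, 2] end={s12,s13} rej; 5/5 del acc.
4 minimals (antichain).


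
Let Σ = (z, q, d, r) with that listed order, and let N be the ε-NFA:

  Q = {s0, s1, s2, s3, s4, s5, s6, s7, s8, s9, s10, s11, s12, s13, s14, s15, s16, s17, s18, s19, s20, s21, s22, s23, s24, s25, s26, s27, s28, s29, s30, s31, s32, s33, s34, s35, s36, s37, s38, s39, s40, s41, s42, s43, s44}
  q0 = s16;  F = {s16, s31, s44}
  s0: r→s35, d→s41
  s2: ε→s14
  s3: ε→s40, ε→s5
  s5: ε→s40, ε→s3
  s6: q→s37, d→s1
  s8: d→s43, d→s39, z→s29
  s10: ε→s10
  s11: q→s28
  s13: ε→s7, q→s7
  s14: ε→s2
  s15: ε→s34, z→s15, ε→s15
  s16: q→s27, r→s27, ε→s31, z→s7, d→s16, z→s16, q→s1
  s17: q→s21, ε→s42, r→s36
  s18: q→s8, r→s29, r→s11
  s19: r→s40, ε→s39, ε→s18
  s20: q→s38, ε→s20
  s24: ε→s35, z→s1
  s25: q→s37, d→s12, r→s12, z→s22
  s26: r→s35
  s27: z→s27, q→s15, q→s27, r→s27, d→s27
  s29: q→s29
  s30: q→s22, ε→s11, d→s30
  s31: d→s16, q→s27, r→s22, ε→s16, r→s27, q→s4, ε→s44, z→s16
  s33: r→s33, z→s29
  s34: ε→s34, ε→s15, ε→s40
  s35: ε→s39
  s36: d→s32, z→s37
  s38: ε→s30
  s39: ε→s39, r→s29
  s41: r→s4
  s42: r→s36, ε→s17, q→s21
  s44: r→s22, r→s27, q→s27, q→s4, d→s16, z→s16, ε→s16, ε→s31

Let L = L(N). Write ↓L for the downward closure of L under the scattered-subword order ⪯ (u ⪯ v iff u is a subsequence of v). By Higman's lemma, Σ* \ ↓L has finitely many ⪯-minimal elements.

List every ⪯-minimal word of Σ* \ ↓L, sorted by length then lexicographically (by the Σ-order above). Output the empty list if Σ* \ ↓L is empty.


Antichain: [q, r].

|Q|=45, |F|=3, |δ|=85 (28 ε).
min D↑ (2 st, q0=0, F={1}): 0:z→0,q→1,d→0,r→1 1:z→1,q→1,d→1,r→1 (ε-aug+det+¬).
'q': |S_i|=[11, 6] end={s1,s15,s27,s34,s4,s40} — reject; 1/1 deletions ∈↓L.
'r': |S_i|=[11, 5] end={s15,s22,s27,s34,s40} rej; 1/1 single-dels accept.
2 obstructions.


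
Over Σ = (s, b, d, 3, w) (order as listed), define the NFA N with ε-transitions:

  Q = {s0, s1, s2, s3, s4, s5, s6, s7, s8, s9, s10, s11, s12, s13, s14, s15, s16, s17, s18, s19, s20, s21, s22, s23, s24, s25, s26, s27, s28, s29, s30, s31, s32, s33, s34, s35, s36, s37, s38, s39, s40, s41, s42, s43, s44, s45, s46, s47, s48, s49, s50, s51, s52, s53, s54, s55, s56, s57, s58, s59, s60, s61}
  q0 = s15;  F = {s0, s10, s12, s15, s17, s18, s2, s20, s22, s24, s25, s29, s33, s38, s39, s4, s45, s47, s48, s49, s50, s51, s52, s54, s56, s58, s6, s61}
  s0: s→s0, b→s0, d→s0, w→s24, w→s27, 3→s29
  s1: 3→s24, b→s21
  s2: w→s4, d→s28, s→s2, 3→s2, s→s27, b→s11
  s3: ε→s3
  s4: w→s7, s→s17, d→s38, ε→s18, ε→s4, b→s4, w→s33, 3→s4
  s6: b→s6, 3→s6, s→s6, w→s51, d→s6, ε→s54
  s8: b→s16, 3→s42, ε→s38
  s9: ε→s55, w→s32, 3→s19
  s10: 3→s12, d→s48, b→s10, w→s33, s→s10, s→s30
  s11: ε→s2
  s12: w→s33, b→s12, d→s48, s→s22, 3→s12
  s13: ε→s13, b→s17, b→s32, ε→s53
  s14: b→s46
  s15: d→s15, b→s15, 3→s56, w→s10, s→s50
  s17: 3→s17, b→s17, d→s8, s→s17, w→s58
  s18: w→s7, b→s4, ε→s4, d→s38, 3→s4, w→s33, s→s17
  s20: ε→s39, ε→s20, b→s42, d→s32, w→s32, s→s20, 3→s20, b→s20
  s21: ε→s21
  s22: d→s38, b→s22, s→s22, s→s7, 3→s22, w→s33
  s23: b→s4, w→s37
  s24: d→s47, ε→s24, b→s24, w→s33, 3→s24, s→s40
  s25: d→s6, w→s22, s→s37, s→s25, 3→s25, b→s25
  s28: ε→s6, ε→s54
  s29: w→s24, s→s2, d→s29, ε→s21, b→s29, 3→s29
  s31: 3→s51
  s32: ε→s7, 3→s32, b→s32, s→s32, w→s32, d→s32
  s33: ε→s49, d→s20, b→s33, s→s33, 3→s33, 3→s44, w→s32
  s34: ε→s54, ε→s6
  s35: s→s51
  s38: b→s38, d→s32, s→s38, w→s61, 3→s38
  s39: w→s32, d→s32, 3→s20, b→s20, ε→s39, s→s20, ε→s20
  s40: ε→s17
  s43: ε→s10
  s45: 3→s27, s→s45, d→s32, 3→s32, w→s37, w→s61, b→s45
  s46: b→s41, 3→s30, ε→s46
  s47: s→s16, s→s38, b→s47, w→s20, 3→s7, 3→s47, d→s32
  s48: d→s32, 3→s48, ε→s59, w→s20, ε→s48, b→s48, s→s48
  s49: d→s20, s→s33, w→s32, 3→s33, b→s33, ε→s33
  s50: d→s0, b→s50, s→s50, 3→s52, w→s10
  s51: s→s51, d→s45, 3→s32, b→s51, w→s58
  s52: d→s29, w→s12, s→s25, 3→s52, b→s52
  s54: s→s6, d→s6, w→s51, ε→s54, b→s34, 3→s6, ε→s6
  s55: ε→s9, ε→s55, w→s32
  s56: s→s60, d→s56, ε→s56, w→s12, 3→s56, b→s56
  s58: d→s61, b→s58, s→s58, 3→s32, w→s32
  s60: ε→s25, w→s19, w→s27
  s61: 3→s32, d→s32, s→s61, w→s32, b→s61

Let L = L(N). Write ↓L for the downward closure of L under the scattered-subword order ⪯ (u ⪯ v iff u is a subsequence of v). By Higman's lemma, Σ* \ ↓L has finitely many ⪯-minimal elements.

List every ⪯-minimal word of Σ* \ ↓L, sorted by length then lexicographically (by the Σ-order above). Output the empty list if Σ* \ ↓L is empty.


|Q|=62, |F|=28, |δ|=211 (35 ε).
min D↑ (25 st, q0=0, F={14}): 0:s→1,b→0,d→0,3→2,w→3 1:s→1,b→1,d→4,3→5,w→3 2:s→6,b→2,d→2,3→2,w→7 3:s→3,b→3,d→8,3→7,w→9 4:s→4,b→4,d→4,3→10,w→11 5:s→6,b→5,d→10,3→5,w→7 6:s→6,b→6,d→12,3→6,w→13 7:s→13,b→7,d→8,3→7,w→9 8:s→8,b→8,d→14,3→8,w→15 9:s→9,b→9,d→15,3→9,w→14 10:s→16,b→10,d→10,3→10,w→11 11:s→17,b→11,d→18,3→11,w→9 12:s→12,b→12,d→12,3→12,w→19 13:s→13,b→13,d→20,3→13,w→9 14:s→14,b→14,d→14,3→14,w→14 15:s→15,b→15,d→14,3→15,w→14 16:s→16,b→16,d→12,3→16,w→21 17:s→17,b→17,d→20,3→17,w→22 18:s→20,b→18,d→14,3→18,w→15 19:s→19,b→19,d→23,3→14,w→22 20:s→20,b→20,d→14,3→20,w→24 21:s→17,b→21,d→20,3→21,w→9 22:s→22,b→22,d→24,3→14,w→14 23:s→23,b→23,d→14,3→14,w→24 24:s→24,b→24,d→14,3→14,w→14 [Hopcroft].
'wdd': |S_i|=[45, 30, 15, 2] end={s32,s7} ∉↓L; 3/3 single-dels accept.
'www': |S_i|=[45, 30, 11, 2] end={s32,s7} ∉↓L; 3/3 deletions ∈↓L.
'3sdw3': N↓-sim [45, 40, 33, 18, 8, 3] end={s27,s32,s7} ∉↓L; 5/5 del acc.
'sdwsw3': run [45, 43, 34, 23, 19, 5, 2] end={s32,s7} ∉↓L; 6/6 single-dels accept.
4 minimals (antichain).

A = [wdd, www, 3sdw3, sdwsw3].


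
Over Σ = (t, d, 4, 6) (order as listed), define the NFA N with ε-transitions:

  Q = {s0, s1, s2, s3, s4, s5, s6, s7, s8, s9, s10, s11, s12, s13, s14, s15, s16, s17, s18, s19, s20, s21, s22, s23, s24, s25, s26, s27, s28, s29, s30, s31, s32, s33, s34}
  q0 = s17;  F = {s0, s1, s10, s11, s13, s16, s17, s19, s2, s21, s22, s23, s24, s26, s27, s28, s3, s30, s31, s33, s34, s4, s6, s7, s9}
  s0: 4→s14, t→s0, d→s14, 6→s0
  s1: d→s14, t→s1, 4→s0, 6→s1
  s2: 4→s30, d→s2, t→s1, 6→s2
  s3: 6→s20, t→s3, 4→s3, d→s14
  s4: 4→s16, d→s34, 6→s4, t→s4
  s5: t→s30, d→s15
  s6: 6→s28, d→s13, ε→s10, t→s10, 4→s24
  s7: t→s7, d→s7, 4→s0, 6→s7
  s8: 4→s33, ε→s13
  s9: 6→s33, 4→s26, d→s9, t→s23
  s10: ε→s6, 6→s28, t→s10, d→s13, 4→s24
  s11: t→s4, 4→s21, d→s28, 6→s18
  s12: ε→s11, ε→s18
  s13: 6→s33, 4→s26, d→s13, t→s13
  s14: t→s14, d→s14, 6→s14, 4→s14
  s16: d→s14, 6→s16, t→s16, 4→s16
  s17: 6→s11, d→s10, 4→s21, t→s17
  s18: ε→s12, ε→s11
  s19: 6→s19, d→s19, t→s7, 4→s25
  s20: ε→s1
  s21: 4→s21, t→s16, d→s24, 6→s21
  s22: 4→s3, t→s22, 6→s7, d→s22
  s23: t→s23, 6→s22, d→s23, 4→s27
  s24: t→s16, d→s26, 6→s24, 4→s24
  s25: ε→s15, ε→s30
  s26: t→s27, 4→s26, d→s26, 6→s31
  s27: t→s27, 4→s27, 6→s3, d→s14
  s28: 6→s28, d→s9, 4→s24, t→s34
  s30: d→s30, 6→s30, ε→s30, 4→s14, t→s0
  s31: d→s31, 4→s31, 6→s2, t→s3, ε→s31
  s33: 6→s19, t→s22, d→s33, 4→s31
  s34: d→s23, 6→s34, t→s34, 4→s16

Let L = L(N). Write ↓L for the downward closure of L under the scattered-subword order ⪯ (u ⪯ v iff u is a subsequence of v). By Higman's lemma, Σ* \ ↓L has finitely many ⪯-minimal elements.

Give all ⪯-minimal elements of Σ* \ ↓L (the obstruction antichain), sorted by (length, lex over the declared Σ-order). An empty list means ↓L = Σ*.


A = [4td, 6t4d, dd6644].

|Q|=35, |F|=25, |δ|=119 (12 ε).
min D↑ (25 st, q0=0, F={13}): 0:t→0,d→1,4→2,6→3 1:t→1,d→4,4→5,6→6 2:t→7,d→5,4→2,6→2 3:t→8,d→6,4→2,6→3 4:t→4,d→4,4→9,6→10 5:t→7,d→9,4→5,6→5 6:t→11,d→12,4→5,6→6 7:t→7,d→13,4→7,6→7 8:t→8,d→11,4→7,6→8 9:t→14,d→9,4→9,6→15 10:t→16,d→10,4→15,6→17 11:t→11,d→18,4→7,6→11 12:t→18,d→12,4→9,6→10 13:t→13,d→13,4→13,6→13 14:t→14,d→13,4→14,6→19 15:t→19,d→15,4→15,6→20 16:t→16,d→16,4→19,6→21 17:t→21,d→17,4→22,6→17 18:t→18,d→18,4→14,6→16 19:t→19,d→13,4→19,6→23 20:t→23,d→20,4→22,6→20 21:t→21,d→21,4→24,6→21 22:t→24,d→22,4→13,6→22 23:t→23,d→13,4→24,6→23 24:t→24,d→13,4→13,6→24 (ε-aug+det+¬).
'4td': N↓-sim [31, 15, 7, 1] end={s14} — reject; 3/3 single-dels accept.
'6t4d': |S_i|=[31, 27, 12, 7, 1] end={s14} rej; 4/4 deletions ∈↓L.
'dd6644': |S_i|=[31, 25, 19, 14, 10, 5, 1] end={s14} — reject; 6/6 del acc.
3 obstructions.


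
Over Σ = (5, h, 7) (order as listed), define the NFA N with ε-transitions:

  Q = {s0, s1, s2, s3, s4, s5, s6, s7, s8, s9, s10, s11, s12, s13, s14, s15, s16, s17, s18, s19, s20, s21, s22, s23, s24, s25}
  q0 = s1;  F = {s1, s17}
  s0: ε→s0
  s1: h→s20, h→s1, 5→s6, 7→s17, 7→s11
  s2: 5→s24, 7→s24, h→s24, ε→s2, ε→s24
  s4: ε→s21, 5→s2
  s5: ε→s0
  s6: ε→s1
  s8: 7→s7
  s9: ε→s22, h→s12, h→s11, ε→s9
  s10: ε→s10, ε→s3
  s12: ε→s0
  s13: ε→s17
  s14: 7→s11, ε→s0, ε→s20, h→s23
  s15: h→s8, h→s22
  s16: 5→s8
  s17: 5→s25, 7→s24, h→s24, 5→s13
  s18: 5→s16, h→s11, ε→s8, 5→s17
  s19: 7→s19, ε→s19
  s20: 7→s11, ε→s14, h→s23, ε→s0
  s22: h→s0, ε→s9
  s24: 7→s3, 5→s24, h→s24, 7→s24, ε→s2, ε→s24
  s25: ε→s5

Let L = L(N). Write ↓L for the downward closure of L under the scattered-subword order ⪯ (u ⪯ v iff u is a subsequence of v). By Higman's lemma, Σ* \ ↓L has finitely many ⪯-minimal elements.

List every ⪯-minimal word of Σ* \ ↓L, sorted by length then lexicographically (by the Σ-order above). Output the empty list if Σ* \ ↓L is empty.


A = [7h, 77].

|Q|=26, |F|=2, |δ|=54 (22 ε).
min D↑ (3 st, q0=0, F={2}): 0:5→0,h→0,7→1 1:5→1,h→2,7→2 2:5→2,h→2,7→2 [Hopcroft].
'7h': |S_i|=[14, 9, 3] end={s2,s24,s3} — reject; 2/2 del acc.
'77': N↓-sim [14, 9, 3] end={s2,s24,s3} rej; 2/2 deletions ∈↓L.
2 obstructions.


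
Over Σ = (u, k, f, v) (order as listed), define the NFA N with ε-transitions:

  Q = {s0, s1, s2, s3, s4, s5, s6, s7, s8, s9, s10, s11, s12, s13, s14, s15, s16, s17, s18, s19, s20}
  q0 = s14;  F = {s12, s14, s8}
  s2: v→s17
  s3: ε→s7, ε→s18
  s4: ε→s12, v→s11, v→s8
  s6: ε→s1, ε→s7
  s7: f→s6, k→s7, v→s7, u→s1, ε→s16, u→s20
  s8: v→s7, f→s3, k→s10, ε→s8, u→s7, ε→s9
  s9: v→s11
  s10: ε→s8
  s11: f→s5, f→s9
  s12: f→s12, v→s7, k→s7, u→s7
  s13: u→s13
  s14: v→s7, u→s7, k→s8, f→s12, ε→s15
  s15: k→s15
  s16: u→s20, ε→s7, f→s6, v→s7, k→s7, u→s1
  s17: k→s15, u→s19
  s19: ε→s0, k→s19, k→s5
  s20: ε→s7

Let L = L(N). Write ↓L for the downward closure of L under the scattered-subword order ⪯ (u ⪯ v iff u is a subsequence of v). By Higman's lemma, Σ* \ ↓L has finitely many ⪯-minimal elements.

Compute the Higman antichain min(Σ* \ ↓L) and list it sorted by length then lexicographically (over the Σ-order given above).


min(Σ*\↓L) = [u, v, kf, fk].

|Q|=21, |F|=3, |δ|=47 (13 ε).
min D↑ (4 st, q0=0, F={1}): 0:u→1,k→2,f→3,v→1 1:u→1,k→1,f→1,v→1 2:u→1,k→2,f→1,v→1 3:u→1,k→1,f→3,v→1 (ε-aug+det+¬).
'u': run [15, 5] end={s1,s16,s20,s6,s7} ∉↓L; 1/1 deletions ∈↓L.
'v': N↓-sim [15, 8] end={s1,s11,s16,s20,s5,s6,s7,s9} ∉↓L; 1/1 single-dels accept.
'kf': run [15, 13, 10] end={s1,s11,s16,s18,s20,s3,s5,s6,s7,s9} ∉↓L; 2/2 deletions ∈↓L.
'fk': |S_i|=[15, 11, 5] end={s1,s16,s20,s6,s7} ∉↓L; 2/2 deletions ∈↓L.
4 words, ⪯-incomp.


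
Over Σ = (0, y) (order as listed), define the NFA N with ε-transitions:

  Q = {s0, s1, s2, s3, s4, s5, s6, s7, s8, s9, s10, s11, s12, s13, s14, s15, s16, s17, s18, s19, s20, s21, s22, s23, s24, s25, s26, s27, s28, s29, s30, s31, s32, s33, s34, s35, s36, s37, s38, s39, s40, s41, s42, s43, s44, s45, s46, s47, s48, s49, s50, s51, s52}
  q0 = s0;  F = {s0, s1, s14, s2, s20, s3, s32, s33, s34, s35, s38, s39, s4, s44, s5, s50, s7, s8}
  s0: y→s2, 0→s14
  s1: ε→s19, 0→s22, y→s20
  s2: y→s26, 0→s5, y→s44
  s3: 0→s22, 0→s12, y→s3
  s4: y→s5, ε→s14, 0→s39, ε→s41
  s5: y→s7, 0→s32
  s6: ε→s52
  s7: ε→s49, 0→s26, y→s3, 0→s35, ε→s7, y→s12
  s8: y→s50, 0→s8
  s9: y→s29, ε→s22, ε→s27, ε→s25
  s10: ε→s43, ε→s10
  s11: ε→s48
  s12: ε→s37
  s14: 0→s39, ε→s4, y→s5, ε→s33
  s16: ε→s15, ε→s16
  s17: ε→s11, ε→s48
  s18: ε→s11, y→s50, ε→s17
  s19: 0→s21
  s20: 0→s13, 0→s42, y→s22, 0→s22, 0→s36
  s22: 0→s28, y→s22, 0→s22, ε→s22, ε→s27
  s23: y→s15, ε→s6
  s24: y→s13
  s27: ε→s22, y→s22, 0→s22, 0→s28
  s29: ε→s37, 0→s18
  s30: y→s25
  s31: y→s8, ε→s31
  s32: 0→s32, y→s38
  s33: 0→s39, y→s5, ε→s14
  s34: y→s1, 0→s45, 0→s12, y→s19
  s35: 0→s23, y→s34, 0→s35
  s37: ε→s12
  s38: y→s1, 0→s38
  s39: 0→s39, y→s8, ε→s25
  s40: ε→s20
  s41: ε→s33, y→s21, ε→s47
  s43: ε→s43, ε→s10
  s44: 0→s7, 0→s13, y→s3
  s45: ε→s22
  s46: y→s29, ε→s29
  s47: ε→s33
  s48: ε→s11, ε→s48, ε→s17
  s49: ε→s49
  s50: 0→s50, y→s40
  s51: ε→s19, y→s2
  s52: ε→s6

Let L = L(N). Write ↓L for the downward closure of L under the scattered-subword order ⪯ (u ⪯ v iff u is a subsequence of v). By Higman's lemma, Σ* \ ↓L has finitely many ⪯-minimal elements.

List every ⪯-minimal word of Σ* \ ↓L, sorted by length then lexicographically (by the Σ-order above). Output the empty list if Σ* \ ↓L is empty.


min(Σ*\↓L) = [yyy0, 00yyyy].

|Q|=53, |F|=18, |δ|=108 (44 ε).
min D↑ (17 st, q0=0, F={13}): 0:0→1,y→2 1:0→3,y→4 2:0→4,y→5 3:0→3,y→6 4:0→7,y→8 5:0→8,y→9 6:0→6,y→10 7:0→7,y→11 8:0→12,y→9 9:0→13,y→9 10:0→10,y→14 11:0→11,y→15 12:0→12,y→16 13:0→13,y→13 14:0→13,y→13 15:0→13,y→14 16:0→13,y→15 (ε-aug+det+¬).
'yyy0': |S_i|=[39, 31, 27, 17, 10] end={s12,s13,s21,s22,s27,s28,s36,s37,s42,s45} rej; 4/4 single-dels accept.
'00yyyy': N↓-sim [39, 36, 27, 19, 12, 8, 3] end={s22,s27,s28} rej; 6/6 single-dels accept.
2 minimals (antichain).


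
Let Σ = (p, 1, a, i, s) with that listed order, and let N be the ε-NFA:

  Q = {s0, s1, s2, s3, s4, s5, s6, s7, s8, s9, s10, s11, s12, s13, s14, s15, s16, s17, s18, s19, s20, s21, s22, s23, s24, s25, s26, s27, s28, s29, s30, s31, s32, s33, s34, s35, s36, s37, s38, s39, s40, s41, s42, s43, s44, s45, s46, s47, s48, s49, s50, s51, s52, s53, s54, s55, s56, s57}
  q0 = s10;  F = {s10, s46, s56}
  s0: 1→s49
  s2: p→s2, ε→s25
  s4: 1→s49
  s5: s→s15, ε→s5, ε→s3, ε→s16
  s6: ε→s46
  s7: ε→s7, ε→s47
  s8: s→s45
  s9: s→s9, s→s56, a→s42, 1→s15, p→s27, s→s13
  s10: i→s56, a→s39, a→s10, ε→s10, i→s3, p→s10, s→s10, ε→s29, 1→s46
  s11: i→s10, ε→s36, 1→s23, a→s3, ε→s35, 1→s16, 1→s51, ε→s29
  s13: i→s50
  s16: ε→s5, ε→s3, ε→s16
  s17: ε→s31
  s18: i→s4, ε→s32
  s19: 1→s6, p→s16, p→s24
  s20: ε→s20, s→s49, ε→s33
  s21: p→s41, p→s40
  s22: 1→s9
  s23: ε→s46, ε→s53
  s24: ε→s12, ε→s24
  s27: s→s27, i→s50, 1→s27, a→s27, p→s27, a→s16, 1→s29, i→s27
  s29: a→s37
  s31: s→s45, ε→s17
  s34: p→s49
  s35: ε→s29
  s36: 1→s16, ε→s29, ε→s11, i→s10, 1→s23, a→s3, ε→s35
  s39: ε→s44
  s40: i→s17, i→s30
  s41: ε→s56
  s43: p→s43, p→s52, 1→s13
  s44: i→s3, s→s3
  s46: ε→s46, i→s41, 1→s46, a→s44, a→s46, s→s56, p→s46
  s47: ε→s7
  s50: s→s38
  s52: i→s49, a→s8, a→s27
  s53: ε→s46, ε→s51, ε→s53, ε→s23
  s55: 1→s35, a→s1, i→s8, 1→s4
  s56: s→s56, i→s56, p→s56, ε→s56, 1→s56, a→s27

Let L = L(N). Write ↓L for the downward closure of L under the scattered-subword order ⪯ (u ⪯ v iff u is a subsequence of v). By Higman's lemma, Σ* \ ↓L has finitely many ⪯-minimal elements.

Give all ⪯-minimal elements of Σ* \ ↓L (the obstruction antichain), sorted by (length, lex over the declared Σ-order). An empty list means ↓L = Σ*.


A = [ia, 1sa].

|Q|=58, |F|=3, |δ|=110 (37 ε).
min D↑ (4 st, q0=0, F={3}): 0:p→0,1→1,a→0,i→2,s→0 1:p→1,1→1,a→1,i→2,s→2 2:p→2,1→2,a→3,i→2,s→2 3:p→3,1→3,a→3,i→3,s→3 (ε-aug+det+¬).
'ia': |S_i|=[15, 11, 9] end={s15,s16,s27,s29,s3,s37,s38,s5,s50} rej; 2/2 deletions ∈↓L.
'1sa': |S_i|=[15, 13, 10, 9] end={s15,s16,s27,s29,s3,s37,s38,s5,s50} rej; 3/3 single-dels accept.
2 words, ⪯-incomp.


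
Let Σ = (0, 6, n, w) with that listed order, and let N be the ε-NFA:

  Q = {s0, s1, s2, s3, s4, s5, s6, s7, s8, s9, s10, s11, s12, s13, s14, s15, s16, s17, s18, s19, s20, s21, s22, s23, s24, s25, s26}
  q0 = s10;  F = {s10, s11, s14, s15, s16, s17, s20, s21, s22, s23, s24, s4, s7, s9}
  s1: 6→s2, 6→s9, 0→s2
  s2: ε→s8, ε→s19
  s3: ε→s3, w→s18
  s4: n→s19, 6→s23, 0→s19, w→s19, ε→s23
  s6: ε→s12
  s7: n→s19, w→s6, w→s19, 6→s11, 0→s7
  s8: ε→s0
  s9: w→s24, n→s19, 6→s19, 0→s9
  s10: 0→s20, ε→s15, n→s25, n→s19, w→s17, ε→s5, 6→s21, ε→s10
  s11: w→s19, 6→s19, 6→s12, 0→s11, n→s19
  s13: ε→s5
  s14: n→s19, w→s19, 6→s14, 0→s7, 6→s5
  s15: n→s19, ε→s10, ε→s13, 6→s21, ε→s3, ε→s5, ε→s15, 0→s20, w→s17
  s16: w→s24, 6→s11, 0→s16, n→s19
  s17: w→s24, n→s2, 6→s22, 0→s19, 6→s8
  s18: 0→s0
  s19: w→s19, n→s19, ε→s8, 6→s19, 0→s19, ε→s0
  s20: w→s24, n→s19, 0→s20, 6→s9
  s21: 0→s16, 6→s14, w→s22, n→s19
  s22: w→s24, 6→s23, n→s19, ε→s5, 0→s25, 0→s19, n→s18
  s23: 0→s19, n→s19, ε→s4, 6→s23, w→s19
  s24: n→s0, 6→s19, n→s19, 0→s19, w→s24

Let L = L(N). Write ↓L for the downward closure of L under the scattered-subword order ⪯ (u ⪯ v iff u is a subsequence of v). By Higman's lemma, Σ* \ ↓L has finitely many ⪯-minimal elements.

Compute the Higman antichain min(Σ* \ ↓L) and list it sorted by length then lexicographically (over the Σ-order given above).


Antichain: [n, w0, 066, 0w6, 66w, ww6].

|Q|=27, |F|=14, |δ|=92 (19 ε).
min D↑ (13 st, q0=0, F={3}): 0:0→1,6→2,n→3,w→4 1:0→1,6→5,n→3,w→6 2:0→7,6→8,n→3,w→9 3:0→3,6→3,n→3,w→3 4:0→3,6→9,n→3,w→6 5:0→5,6→3,n→3,w→6 6:0→3,6→3,n→3,w→6 7:0→7,6→10,n→3,w→6 8:0→11,6→8,n→3,w→3 9:0→3,6→12,n→3,w→6 10:0→10,6→3,n→3,w→3 11:0→11,6→10,n→3,w→3 12:0→3,6→12,n→3,w→3 (ε-aug+det+¬).
'n': |S_i|=[25, 6] end={s0,s18,s19,s2,s25,s8} ∉↓L; 1/1 single-dels accept.
'w0': run [25, 14, 4] end={s0,s19,s25,s8} ∉↓L; 2/2 deletions ∈↓L.
'066': run [25, 12, 7, 4] end={s0,s12,s19,s8} rej; 3/3 deletions ∈↓L.
'0w6': |S_i|=[25, 12, 6, 3] end={s0,s19,s8} — reject; 3/3 single-dels accept.
'66w': N↓-sim [25, 18, 11, 5] end={s0,s12,s19,s6,s8} rej; 3/3 single-dels accept.
'ww6': |S_i|=[25, 14, 4, 3] end={s0,s19,s8} rej; 3/3 single-dels accept.
6 minimals (antichain).


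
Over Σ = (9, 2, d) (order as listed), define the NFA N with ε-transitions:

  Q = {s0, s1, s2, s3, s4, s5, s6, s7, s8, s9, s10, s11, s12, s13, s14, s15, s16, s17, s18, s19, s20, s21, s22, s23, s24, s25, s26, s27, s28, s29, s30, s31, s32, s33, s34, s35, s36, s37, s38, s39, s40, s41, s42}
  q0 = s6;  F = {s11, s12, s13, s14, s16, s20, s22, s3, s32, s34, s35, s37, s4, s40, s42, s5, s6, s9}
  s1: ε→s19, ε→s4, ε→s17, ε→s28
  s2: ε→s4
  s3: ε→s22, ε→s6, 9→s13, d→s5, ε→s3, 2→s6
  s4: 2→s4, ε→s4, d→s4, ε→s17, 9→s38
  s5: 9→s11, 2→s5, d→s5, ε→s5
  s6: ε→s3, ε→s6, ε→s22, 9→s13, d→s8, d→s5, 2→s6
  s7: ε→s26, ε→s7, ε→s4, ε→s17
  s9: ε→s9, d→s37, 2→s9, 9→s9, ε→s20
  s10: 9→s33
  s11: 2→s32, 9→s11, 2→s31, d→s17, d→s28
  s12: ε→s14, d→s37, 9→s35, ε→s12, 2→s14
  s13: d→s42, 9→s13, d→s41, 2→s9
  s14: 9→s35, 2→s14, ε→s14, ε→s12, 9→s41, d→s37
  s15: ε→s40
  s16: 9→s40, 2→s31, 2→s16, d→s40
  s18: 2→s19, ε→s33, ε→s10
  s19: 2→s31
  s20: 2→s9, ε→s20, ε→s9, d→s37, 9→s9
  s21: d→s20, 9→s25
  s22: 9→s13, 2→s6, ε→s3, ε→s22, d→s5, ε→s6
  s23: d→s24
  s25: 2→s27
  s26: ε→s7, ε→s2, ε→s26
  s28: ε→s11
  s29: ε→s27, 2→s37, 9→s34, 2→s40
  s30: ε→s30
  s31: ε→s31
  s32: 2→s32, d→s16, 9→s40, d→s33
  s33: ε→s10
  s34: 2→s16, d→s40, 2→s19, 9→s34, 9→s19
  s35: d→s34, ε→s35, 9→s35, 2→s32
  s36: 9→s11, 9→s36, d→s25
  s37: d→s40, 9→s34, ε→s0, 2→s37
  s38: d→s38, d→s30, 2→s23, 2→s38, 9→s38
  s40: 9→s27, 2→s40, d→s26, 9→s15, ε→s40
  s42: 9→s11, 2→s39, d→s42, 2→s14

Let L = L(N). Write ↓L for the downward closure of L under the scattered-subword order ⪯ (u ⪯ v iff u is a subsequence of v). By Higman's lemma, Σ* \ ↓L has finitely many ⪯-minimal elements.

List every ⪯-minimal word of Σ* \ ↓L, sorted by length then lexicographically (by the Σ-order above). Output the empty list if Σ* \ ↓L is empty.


|Q|=43, |F|=18, |δ|=126 (43 ε).
min D↑ (15 st, q0=0, F={14}): 0:9→1,2→0,d→2 1:9→1,2→3,d→4 2:9→5,2→2,d→2 3:9→3,2→3,d→6 4:9→5,2→7,d→4 5:9→5,2→8,d→5 6:9→9,2→6,d→10 7:9→11,2→7,d→6 8:9→10,2→8,d→12 9:9→9,2→12,d→10 10:9→10,2→10,d→13 11:9→11,2→8,d→9 12:9→10,2→12,d→10 13:9→14,2→13,d→13 14:9→14,2→14,d→14.
'92ddd9': N↓-sim [37, 32, 28, 20, 12, 9, 4] end={s23,s24,s30,s38} — reject; 6/6 deletions ∈↓L.
'd929d9': run [37, 31, 23, 18, 14, 9, 4] end={s23,s24,s30,s38} ∉↓L; 6/6 del acc.
2 words, ⪯-incomp.

min(Σ*\↓L) = [92ddd9, d929d9].


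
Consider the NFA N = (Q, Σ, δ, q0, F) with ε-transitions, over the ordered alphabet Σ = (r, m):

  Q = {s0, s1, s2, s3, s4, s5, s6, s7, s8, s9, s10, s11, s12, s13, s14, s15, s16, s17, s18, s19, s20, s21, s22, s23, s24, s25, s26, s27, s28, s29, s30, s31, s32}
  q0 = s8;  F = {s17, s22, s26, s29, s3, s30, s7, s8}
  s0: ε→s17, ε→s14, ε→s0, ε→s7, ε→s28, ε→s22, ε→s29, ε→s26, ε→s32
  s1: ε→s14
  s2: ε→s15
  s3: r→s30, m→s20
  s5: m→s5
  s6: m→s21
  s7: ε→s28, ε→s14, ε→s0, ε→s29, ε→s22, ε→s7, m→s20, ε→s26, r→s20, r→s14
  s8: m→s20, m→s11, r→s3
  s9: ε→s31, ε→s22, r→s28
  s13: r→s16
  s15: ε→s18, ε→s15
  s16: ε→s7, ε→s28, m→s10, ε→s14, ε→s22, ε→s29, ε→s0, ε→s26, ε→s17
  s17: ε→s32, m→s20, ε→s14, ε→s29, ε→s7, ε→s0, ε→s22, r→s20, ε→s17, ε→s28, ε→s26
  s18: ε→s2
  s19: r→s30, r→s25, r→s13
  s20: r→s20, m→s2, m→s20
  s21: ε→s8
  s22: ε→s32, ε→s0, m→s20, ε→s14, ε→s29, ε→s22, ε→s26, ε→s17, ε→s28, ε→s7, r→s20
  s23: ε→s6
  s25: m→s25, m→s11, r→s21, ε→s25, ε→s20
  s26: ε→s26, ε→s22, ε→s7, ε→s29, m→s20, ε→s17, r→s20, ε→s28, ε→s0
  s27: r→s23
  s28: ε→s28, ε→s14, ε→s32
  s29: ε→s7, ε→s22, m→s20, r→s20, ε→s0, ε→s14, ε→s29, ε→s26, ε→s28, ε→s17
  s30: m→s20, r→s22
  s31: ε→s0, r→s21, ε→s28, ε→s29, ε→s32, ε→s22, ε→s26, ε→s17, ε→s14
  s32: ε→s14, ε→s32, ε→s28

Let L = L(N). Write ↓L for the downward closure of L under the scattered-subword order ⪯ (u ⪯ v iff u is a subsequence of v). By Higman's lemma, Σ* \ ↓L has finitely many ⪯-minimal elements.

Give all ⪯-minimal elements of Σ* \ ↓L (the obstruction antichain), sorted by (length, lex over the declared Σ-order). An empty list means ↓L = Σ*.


|Q|=33, |F|=8, |δ|=116 (82 ε).
min D↑ (5 st, q0=0, F={2}): 0:r→1,m→2 1:r→3,m→2 2:r→2,m→2 3:r→4,m→2 4:r→2,m→2 (ε-aug+det+¬).
'm': N↓-sim [17, 5] end={s11,s15,s18,s2,s20} rej; 1/1 del acc.
'rrrr': |S_i|=[17, 15, 14, 13, 5] end={s14,s15,s18,s2,s20} — reject; 4/4 del acc.
2 words, ⪯-incomp.

min(Σ*\↓L) = [m, rrrr].
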